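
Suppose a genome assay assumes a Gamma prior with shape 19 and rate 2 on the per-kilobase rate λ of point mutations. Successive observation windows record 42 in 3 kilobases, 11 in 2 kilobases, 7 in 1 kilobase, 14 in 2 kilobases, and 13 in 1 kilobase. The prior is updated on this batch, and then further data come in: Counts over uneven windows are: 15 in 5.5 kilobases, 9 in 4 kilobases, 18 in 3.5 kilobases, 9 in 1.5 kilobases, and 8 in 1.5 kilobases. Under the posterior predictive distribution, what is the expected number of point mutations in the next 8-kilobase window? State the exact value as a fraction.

440/9

Total count: 42 + 11 + 7 + 14 + 13 = 87.
Total exposure: 3 + 2 + 1 + 2 + 1 = 9 kilobases.
After the first batch: Gamma(19 + 87, 2 + 9) = Gamma(106, 11).
Total count: 15 + 9 + 18 + 9 + 8 = 59.
Total exposure: 5.5 + 4 + 3.5 + 1.5 + 1.5 = 16 kilobases.
After the second batch: Gamma(106 + 59, 11 + 16) = Gamma(165, 27).
Predictive mean over an 8-kilobase window = T·E[λ|data] = 8·165/27 = 440/9.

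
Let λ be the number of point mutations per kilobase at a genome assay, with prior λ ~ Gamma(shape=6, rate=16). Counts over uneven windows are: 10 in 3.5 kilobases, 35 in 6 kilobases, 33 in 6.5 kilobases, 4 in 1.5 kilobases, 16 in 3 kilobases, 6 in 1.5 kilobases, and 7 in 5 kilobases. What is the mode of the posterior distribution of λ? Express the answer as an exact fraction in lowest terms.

Total count: 10 + 35 + 33 + 4 + 16 + 6 + 7 = 111.
Total exposure: 3.5 + 6 + 6.5 + 1.5 + 3 + 1.5 + 5 = 27 kilobases.
The Gamma prior is conjugate for the Poisson rate, so λ | data ~ Gamma(6+111, 16+27) = Gamma(117, 43).
Posterior mode = (α'−1)/β' = 116/43.

116/43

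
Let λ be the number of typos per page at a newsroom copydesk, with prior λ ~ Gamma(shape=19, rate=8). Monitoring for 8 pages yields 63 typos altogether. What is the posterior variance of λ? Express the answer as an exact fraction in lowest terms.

41/128

Total count 63 over total exposure 8 pages.
Posterior: α' = 19 + 63 = 82, β' = 8 + 8 = 16.
Posterior variance = α'/β'² = 82/256 = 41/128.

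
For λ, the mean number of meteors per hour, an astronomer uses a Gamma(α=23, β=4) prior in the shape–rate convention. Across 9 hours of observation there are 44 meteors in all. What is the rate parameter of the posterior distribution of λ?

13

Total count 44 over total exposure 9 hours.
By Gamma–Poisson conjugacy, the posterior is Gamma(α + Σx, β + Σt) = Gamma(23 + 44, 4 + 9) = Gamma(67, 13).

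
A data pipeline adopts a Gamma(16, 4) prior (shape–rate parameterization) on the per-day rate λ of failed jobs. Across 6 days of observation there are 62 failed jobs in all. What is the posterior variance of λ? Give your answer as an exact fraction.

Total count 62 over total exposure 6 days.
Posterior: α' = 16 + 62 = 78, β' = 4 + 6 = 10.
Posterior variance = α'/β'² = 78/100 = 39/50.

39/50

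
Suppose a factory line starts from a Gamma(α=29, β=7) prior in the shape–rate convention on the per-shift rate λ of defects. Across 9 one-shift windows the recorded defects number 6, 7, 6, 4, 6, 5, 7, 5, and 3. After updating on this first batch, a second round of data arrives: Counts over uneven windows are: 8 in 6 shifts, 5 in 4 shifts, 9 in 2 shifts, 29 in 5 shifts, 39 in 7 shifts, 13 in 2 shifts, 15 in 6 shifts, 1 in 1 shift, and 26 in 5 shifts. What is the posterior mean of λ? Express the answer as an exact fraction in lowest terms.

223/54

Total count: 6 + 7 + 6 + 4 + 6 + 5 + 7 + 5 + 3 = 49.
Total exposure: 9 shifts.
After the first batch: Gamma(29 + 49, 7 + 9) = Gamma(78, 16).
Total count: 8 + 5 + 9 + 29 + 39 + 13 + 15 + 1 + 26 = 145.
Total exposure: 6 + 4 + 2 + 5 + 7 + 2 + 6 + 1 + 5 = 38 shifts.
After the second batch: Gamma(78 + 145, 16 + 38) = Gamma(223, 54).
Posterior mean = α'/β' = 223/54.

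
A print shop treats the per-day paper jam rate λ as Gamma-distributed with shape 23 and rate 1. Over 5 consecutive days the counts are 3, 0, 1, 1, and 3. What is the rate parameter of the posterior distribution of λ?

6

Total count: 3 + 0 + 1 + 1 + 3 = 8.
Total exposure: 5 days.
The Gamma prior is conjugate for the Poisson rate, so λ | data ~ Gamma(23+8, 1+5) = Gamma(31, 6).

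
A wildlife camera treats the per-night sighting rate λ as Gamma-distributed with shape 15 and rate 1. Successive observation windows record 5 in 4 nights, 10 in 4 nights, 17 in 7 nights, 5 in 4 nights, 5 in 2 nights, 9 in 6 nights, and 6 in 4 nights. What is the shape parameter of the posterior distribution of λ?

72

Total count: 5 + 10 + 17 + 5 + 5 + 9 + 6 = 57.
Total exposure: 4 + 4 + 7 + 4 + 2 + 6 + 4 = 31 nights.
By Gamma–Poisson conjugacy, the posterior is Gamma(α + Σx, β + Σt) = Gamma(15 + 57, 1 + 31) = Gamma(72, 32).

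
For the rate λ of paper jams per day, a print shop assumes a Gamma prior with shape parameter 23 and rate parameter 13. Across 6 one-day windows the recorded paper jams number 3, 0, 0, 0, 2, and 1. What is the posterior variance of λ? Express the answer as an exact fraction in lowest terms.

29/361

Total count: 3 + 0 + 0 + 0 + 2 + 1 = 6.
Total exposure: 6 days.
Gamma(α, β) with Poisson data over total exposure Σt gives posterior Gamma(α+Σx, β+Σt) = Gamma(29, 19).
Posterior variance = α'/β'² = 29/361.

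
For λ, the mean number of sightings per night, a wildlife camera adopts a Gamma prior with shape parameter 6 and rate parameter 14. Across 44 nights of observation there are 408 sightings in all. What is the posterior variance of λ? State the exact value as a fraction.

207/1682

Total count 408 over total exposure 44 nights.
Conjugate update: add total count to the shape and total exposure to the rate, giving Gamma(414, 58).
Posterior variance = α'/β'² = 414/3364 = 207/1682.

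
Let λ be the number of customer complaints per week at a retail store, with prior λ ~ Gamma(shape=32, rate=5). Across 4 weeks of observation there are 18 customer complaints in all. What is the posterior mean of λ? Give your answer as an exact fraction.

50/9

Total count 18 over total exposure 4 weeks.
By Gamma–Poisson conjugacy, the posterior is Gamma(α + Σx, β + Σt) = Gamma(32 + 18, 5 + 4) = Gamma(50, 9).
Posterior mean = α'/β' = 50/9.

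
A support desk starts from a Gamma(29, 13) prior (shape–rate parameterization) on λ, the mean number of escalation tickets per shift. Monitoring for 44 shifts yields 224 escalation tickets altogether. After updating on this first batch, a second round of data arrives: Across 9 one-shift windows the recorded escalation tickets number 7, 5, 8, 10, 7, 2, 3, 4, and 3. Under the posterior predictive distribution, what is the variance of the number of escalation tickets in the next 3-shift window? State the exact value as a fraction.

Total count 224 over total exposure 44 shifts.
After the first batch: Gamma(29 + 224, 13 + 44) = Gamma(253, 57).
Total count: 7 + 5 + 8 + 10 + 7 + 2 + 3 + 4 + 3 = 49.
Total exposure: 9 shifts.
After the second batch: Gamma(253 + 49, 57 + 9) = Gamma(302, 66).
The posterior predictive for a window of length T is Negative Binomial with variance T·α'·(β'+T)/β'² = 3·302·69/4356 = 3473/242.

3473/242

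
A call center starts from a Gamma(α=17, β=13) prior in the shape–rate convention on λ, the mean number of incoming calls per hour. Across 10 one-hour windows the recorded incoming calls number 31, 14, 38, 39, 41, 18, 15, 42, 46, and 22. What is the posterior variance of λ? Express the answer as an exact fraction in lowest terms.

Total count: 31 + 14 + 38 + 39 + 41 + 18 + 15 + 42 + 46 + 22 = 306.
Total exposure: 10 hours.
By Gamma–Poisson conjugacy, the posterior is Gamma(α + Σx, β + Σt) = Gamma(17 + 306, 13 + 10) = Gamma(323, 23).
Posterior variance = α'/β'² = 323/529.

323/529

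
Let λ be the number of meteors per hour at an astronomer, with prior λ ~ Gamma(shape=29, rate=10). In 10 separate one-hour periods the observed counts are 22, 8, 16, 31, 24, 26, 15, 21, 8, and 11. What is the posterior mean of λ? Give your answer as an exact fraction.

Total count: 22 + 8 + 16 + 31 + 24 + 26 + 15 + 21 + 8 + 11 = 182.
Total exposure: 10 hours.
Gamma(α, β) with Poisson data over total exposure Σt gives posterior Gamma(α+Σx, β+Σt) = Gamma(211, 20).
Posterior mean = α'/β' = 211/20.

211/20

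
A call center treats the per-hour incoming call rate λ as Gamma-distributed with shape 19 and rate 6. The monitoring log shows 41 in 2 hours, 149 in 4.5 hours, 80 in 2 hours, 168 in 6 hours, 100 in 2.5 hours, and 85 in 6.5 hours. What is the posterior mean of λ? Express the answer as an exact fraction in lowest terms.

1284/59

Total count: 41 + 149 + 80 + 168 + 100 + 85 = 623.
Total exposure: 2 + 4.5 + 2 + 6 + 2.5 + 6.5 = 23.5 hours.
Posterior: α' = 19 + 623 = 642, β' = 6 + 23.5 = 59/2.
Posterior mean = α'/β' = 642/(59/2) = 1284/59.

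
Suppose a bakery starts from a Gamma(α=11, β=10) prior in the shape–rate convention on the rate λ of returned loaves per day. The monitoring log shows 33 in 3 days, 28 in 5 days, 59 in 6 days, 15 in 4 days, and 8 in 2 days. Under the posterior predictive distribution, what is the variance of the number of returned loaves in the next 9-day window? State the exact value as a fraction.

3003/50

Total count: 33 + 28 + 59 + 15 + 8 = 143.
Total exposure: 3 + 5 + 6 + 4 + 2 = 20 days.
The Gamma prior is conjugate for the Poisson rate, so λ | data ~ Gamma(11+143, 10+20) = Gamma(154, 30).
The posterior predictive for a window of length T is Negative Binomial with variance T·α'·(β'+T)/β'² = 9·154·39/900 = 3003/50.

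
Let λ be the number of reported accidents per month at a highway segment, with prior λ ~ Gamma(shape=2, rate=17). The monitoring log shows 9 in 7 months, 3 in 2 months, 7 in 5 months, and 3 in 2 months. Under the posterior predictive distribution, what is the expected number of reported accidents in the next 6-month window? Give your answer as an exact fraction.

48/11

Total count: 9 + 3 + 7 + 3 = 22.
Total exposure: 7 + 2 + 5 + 2 = 16 months.
Posterior: α' = 2 + 22 = 24, β' = 17 + 16 = 33.
Predictive mean over a 6-month window = T·E[λ|data] = 6·24/33 = 48/11.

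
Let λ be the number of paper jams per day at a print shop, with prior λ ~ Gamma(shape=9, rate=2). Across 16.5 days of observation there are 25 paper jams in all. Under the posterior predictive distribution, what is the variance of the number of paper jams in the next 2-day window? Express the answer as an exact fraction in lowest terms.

5576/1369

Total count 25 over total exposure 16.5 days.
The Gamma prior is conjugate for the Poisson rate, so λ | data ~ Gamma(9+25, 2+16.5) = Gamma(34, 37/2).
The posterior predictive for a window of length T is Negative Binomial with variance T·α'·(β'+T)/β'² = 2·34·(41/2)/(1369/4) = 5576/1369.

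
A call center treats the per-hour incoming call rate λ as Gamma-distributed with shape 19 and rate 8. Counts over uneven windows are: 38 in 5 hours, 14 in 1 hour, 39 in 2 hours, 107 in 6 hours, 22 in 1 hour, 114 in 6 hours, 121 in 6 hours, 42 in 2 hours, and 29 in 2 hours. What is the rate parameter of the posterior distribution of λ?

Total count: 38 + 14 + 39 + 107 + 22 + 114 + 121 + 42 + 29 = 526.
Total exposure: 5 + 1 + 2 + 6 + 1 + 6 + 6 + 2 + 2 = 31 hours.
By Gamma–Poisson conjugacy, the posterior is Gamma(α + Σx, β + Σt) = Gamma(19 + 526, 8 + 31) = Gamma(545, 39).

39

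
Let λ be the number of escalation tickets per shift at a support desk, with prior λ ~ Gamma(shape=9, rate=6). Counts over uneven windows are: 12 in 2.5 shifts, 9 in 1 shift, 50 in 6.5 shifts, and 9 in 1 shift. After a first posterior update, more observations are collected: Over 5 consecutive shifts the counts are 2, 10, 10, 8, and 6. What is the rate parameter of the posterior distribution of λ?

22

Total count: 12 + 9 + 50 + 9 = 80.
Total exposure: 2.5 + 1 + 6.5 + 1 = 11 shifts.
After the first batch: Gamma(9 + 80, 6 + 11) = Gamma(89, 17).
Total count: 2 + 10 + 10 + 8 + 6 = 36.
Total exposure: 5 shifts.
After the second batch: Gamma(89 + 36, 17 + 5) = Gamma(125, 22).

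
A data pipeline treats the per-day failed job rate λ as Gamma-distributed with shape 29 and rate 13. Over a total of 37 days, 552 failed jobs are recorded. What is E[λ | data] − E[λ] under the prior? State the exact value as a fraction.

Total count 552 over total exposure 37 days.
Conjugate update: add total count to the shape and total exposure to the rate, giving Gamma(581, 50).
Posterior mean = 581/50 = 581/50; prior mean = 29/13 = 29/13. Difference = 581/50 − 29/13 = 6103/650.

6103/650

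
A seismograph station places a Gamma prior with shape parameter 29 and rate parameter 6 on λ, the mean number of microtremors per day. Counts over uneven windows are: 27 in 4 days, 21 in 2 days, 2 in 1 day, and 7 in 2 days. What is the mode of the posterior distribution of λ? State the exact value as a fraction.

17/3

Total count: 27 + 21 + 2 + 7 = 57.
Total exposure: 4 + 2 + 1 + 2 = 9 days.
The Gamma prior is conjugate for the Poisson rate, so λ | data ~ Gamma(29+57, 6+9) = Gamma(86, 15).
Posterior mode = (α'−1)/β' = 85/15 = 17/3.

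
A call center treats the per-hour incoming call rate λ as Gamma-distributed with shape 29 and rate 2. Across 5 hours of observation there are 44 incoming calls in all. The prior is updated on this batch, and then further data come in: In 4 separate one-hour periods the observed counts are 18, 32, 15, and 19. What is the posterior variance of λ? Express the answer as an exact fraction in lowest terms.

157/121

Total count 44 over total exposure 5 hours.
After the first batch: Gamma(29 + 44, 2 + 5) = Gamma(73, 7).
Total count: 18 + 32 + 15 + 19 = 84.
Total exposure: 4 hours.
After the second batch: Gamma(73 + 84, 7 + 4) = Gamma(157, 11).
Posterior variance = α'/β'² = 157/121.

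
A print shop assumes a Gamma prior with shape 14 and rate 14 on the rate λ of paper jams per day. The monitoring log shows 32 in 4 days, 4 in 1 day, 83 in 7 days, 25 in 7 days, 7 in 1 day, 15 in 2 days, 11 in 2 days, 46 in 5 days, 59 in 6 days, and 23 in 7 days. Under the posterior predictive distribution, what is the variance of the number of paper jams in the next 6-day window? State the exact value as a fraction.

29667/784

Total count: 32 + 4 + 83 + 25 + 7 + 15 + 11 + 46 + 59 + 23 = 305.
Total exposure: 4 + 1 + 7 + 7 + 1 + 2 + 2 + 5 + 6 + 7 = 42 days.
The Gamma prior is conjugate for the Poisson rate, so λ | data ~ Gamma(14+305, 14+42) = Gamma(319, 56).
The posterior predictive for a window of length T is Negative Binomial with variance T·α'·(β'+T)/β'² = 6·319·62/3136 = 29667/784.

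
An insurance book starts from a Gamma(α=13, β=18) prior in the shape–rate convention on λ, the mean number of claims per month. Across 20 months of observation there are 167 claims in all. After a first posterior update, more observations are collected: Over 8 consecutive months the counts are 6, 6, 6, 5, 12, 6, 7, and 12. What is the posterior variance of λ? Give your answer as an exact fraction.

Total count 167 over total exposure 20 months.
After the first batch: Gamma(13 + 167, 18 + 20) = Gamma(180, 38).
Total count: 6 + 6 + 6 + 5 + 12 + 6 + 7 + 12 = 60.
Total exposure: 8 months.
After the second batch: Gamma(180 + 60, 38 + 8) = Gamma(240, 46).
Posterior variance = α'/β'² = 240/2116 = 60/529.

60/529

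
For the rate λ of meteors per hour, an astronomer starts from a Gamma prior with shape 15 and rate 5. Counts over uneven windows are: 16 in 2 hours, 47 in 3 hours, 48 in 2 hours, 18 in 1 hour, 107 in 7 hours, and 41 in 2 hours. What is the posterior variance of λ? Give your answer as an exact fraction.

Total count: 16 + 47 + 48 + 18 + 107 + 41 = 277.
Total exposure: 2 + 3 + 2 + 1 + 7 + 2 = 17 hours.
The Gamma prior is conjugate for the Poisson rate, so λ | data ~ Gamma(15+277, 5+17) = Gamma(292, 22).
Posterior variance = α'/β'² = 292/484 = 73/121.

73/121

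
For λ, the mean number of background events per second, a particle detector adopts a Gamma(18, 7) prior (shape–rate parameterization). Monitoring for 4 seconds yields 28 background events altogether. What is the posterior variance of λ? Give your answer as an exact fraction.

46/121

Total count 28 over total exposure 4 seconds.
Conjugate update: add total count to the shape and total exposure to the rate, giving Gamma(46, 11).
Posterior variance = α'/β'² = 46/121.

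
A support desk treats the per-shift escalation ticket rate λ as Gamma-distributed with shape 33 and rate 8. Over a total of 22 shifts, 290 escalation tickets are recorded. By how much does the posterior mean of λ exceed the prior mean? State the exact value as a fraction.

797/120

Total count 290 over total exposure 22 shifts.
The Gamma prior is conjugate for the Poisson rate, so λ | data ~ Gamma(33+290, 8+22) = Gamma(323, 30).
Posterior mean = 323/30 = 323/30; prior mean = 33/8 = 33/8. Difference = 323/30 − 33/8 = 797/120.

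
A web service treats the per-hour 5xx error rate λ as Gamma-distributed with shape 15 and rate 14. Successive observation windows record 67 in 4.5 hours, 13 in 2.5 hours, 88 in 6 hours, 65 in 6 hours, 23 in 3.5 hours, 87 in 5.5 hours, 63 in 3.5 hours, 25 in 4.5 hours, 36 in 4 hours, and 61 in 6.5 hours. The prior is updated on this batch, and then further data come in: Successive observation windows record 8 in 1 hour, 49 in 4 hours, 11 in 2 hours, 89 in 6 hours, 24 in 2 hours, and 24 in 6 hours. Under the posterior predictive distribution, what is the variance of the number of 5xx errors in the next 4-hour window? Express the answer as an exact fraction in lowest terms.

Total count: 67 + 13 + 88 + 65 + 23 + 87 + 63 + 25 + 36 + 61 = 528.
Total exposure: 4.5 + 2.5 + 6 + 6 + 3.5 + 5.5 + 3.5 + 4.5 + 4 + 6.5 = 46.5 hours.
After the first batch: Gamma(15 + 528, 14 + 46.5) = Gamma(543, 121/2).
Total count: 8 + 49 + 11 + 89 + 24 + 24 = 205.
Total exposure: 1 + 4 + 2 + 6 + 2 + 6 = 21 hours.
After the second batch: Gamma(543 + 205, 121/2 + 21) = Gamma(748, 163/2).
The posterior predictive for a window of length T is Negative Binomial with variance T·α'·(β'+T)/β'² = 4·748·(171/2)/(26569/4) = 1023264/26569.

1023264/26569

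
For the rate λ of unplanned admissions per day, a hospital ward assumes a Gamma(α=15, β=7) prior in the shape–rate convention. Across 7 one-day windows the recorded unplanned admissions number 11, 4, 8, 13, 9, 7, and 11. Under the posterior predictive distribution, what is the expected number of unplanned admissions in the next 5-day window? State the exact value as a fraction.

Total count: 11 + 4 + 8 + 13 + 9 + 7 + 11 = 63.
Total exposure: 7 days.
Gamma(α, β) with Poisson data over total exposure Σt gives posterior Gamma(α+Σx, β+Σt) = Gamma(78, 14).
Predictive mean over a 5-day window = T·E[λ|data] = 5·78/14 = 195/7.

195/7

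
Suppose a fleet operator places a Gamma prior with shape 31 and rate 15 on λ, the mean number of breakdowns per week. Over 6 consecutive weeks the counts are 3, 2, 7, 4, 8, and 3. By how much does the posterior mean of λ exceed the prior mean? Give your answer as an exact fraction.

Total count: 3 + 2 + 7 + 4 + 8 + 3 = 27.
Total exposure: 6 weeks.
Gamma(α, β) with Poisson data over total exposure Σt gives posterior Gamma(α+Σx, β+Σt) = Gamma(58, 21).
Posterior mean = 58/21 = 58/21; prior mean = 31/15 = 31/15. Difference = 58/21 − 31/15 = 73/105.

73/105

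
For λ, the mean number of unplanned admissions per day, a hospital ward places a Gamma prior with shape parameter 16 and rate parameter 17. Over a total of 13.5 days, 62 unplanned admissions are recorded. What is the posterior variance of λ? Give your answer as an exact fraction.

Total count 62 over total exposure 13.5 days.
Gamma(α, β) with Poisson data over total exposure Σt gives posterior Gamma(α+Σx, β+Σt) = Gamma(78, 61/2).
Posterior variance = α'/β'² = 78/(3721/4) = 312/3721.

312/3721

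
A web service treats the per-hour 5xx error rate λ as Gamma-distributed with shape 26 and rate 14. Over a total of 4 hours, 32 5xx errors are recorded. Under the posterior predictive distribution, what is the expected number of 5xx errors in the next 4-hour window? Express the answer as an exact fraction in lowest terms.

116/9

Total count 32 over total exposure 4 hours.
Conjugate update: add total count to the shape and total exposure to the rate, giving Gamma(58, 18).
Predictive mean over a 4-hour window = T·E[λ|data] = 4·58/18 = 116/9.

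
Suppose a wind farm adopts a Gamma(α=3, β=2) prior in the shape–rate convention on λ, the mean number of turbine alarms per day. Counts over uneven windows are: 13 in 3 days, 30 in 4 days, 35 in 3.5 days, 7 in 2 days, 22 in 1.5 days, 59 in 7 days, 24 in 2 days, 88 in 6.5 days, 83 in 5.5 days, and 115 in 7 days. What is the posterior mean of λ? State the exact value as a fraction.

Total count: 13 + 30 + 35 + 7 + 22 + 59 + 24 + 88 + 83 + 115 = 476.
Total exposure: 3 + 4 + 3.5 + 2 + 1.5 + 7 + 2 + 6.5 + 5.5 + 7 = 42 days.
Conjugate update: add total count to the shape and total exposure to the rate, giving Gamma(479, 44).
Posterior mean = α'/β' = 479/44.

479/44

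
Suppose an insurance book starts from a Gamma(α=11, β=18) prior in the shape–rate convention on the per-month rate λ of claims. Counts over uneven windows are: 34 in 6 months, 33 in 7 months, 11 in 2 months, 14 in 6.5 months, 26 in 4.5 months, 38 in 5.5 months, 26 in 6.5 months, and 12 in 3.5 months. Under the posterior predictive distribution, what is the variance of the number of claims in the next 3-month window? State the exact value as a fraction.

153750/14161

Total count: 34 + 33 + 11 + 14 + 26 + 38 + 26 + 12 = 194.
Total exposure: 6 + 7 + 2 + 6.5 + 4.5 + 5.5 + 6.5 + 3.5 = 41.5 months.
The Gamma prior is conjugate for the Poisson rate, so λ | data ~ Gamma(11+194, 18+41.5) = Gamma(205, 119/2).
The posterior predictive for a window of length T is Negative Binomial with variance T·α'·(β'+T)/β'² = 3·205·(125/2)/(14161/4) = 153750/14161.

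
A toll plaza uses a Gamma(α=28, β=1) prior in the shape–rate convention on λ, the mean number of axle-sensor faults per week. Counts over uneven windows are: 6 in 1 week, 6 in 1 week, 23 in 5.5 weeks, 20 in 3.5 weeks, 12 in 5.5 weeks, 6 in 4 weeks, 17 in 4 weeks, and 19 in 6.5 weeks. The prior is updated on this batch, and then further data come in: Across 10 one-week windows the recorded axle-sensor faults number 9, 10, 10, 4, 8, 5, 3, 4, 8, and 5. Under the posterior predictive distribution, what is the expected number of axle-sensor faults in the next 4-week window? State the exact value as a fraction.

Total count: 6 + 6 + 23 + 20 + 12 + 6 + 17 + 19 = 109.
Total exposure: 1 + 1 + 5.5 + 3.5 + 5.5 + 4 + 4 + 6.5 = 31 weeks.
After the first batch: Gamma(28 + 109, 1 + 31) = Gamma(137, 32).
Total count: 9 + 10 + 10 + 4 + 8 + 5 + 3 + 4 + 8 + 5 = 66.
Total exposure: 10 weeks.
After the second batch: Gamma(137 + 66, 32 + 10) = Gamma(203, 42).
Predictive mean over a 4-week window = T·E[λ|data] = 4·203/42 = 58/3.

58/3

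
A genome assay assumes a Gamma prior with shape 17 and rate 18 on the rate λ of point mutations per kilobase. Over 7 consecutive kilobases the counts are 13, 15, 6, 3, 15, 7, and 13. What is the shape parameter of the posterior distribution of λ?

Total count: 13 + 15 + 6 + 3 + 15 + 7 + 13 = 72.
Total exposure: 7 kilobases.
Posterior: α' = 17 + 72 = 89, β' = 18 + 7 = 25.

89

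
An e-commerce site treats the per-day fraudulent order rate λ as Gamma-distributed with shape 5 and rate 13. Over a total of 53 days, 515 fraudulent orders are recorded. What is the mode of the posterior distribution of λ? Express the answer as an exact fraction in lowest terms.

173/22

Total count 515 over total exposure 53 days.
The Gamma prior is conjugate for the Poisson rate, so λ | data ~ Gamma(5+515, 13+53) = Gamma(520, 66).
Posterior mode = (α'−1)/β' = 519/66 = 173/22.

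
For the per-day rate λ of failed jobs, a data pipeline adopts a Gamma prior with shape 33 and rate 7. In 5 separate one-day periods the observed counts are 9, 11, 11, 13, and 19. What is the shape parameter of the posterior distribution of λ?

Total count: 9 + 11 + 11 + 13 + 19 = 63.
Total exposure: 5 days.
The Gamma prior is conjugate for the Poisson rate, so λ | data ~ Gamma(33+63, 7+5) = Gamma(96, 12).

96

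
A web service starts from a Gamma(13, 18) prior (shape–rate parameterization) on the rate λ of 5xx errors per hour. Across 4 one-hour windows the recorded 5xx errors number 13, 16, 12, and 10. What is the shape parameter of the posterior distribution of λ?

Total count: 13 + 16 + 12 + 10 = 51.
Total exposure: 4 hours.
Conjugate update: add total count to the shape and total exposure to the rate, giving Gamma(64, 22).

64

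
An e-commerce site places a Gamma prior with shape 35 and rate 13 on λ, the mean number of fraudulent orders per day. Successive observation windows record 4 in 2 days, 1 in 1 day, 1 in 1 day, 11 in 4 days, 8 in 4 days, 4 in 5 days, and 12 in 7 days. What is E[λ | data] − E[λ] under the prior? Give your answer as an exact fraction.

Total count: 4 + 1 + 1 + 11 + 8 + 4 + 12 = 41.
Total exposure: 2 + 1 + 1 + 4 + 4 + 5 + 7 = 24 days.
Posterior: α' = 35 + 41 = 76, β' = 13 + 24 = 37.
Posterior mean = 76/37 = 76/37; prior mean = 35/13 = 35/13. Difference = 76/37 − 35/13 = -307/481.

-307/481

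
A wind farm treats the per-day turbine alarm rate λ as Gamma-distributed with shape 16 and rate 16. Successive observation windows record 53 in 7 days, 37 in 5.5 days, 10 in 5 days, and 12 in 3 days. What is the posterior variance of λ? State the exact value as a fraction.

Total count: 53 + 37 + 10 + 12 = 112.
Total exposure: 7 + 5.5 + 5 + 3 = 20.5 days.
By Gamma–Poisson conjugacy, the posterior is Gamma(α + Σx, β + Σt) = Gamma(16 + 112, 16 + 20.5) = Gamma(128, 73/2).
Posterior variance = α'/β'² = 128/(5329/4) = 512/5329.

512/5329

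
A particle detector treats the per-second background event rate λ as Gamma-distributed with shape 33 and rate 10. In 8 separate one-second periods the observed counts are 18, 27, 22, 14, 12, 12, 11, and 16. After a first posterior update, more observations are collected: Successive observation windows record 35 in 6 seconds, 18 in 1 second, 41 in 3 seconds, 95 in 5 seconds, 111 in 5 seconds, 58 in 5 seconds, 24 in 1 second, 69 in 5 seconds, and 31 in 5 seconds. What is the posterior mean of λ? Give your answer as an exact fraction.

647/54

Total count: 18 + 27 + 22 + 14 + 12 + 12 + 11 + 16 = 132.
Total exposure: 8 seconds.
After the first batch: Gamma(33 + 132, 10 + 8) = Gamma(165, 18).
Total count: 35 + 18 + 41 + 95 + 111 + 58 + 24 + 69 + 31 = 482.
Total exposure: 6 + 1 + 3 + 5 + 5 + 5 + 1 + 5 + 5 = 36 seconds.
After the second batch: Gamma(165 + 482, 18 + 36) = Gamma(647, 54).
Posterior mean = α'/β' = 647/54.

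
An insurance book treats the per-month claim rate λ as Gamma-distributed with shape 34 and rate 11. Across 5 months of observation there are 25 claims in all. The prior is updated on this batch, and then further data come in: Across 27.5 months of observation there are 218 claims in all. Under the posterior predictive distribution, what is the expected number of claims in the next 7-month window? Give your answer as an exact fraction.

Total count 25 over total exposure 5 months.
After the first batch: Gamma(34 + 25, 11 + 5) = Gamma(59, 16).
Total count 218 over total exposure 27.5 months.
After the second batch: Gamma(59 + 218, 16 + 27.5) = Gamma(277, 87/2).
Predictive mean over a 7-month window = T·E[λ|data] = 7·277/(87/2) = 3878/87.

3878/87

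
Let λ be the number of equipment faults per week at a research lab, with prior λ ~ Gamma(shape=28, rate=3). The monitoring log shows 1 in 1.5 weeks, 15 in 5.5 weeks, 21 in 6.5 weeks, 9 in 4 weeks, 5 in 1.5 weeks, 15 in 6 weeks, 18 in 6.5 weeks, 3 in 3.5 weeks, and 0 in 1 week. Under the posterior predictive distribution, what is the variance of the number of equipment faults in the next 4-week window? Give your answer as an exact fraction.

19780/1521

Total count: 1 + 15 + 21 + 9 + 5 + 15 + 18 + 3 + 0 = 87.
Total exposure: 1.5 + 5.5 + 6.5 + 4 + 1.5 + 6 + 6.5 + 3.5 + 1 = 36 weeks.
By Gamma–Poisson conjugacy, the posterior is Gamma(α + Σx, β + Σt) = Gamma(28 + 87, 3 + 36) = Gamma(115, 39).
The posterior predictive for a window of length T is Negative Binomial with variance T·α'·(β'+T)/β'² = 4·115·43/1521 = 19780/1521.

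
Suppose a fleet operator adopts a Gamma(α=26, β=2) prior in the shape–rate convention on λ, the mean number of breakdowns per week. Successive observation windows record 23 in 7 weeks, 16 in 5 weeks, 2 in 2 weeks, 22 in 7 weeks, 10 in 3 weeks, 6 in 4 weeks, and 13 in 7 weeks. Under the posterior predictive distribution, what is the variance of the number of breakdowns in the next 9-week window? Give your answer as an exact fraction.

48852/1369

Total count: 23 + 16 + 2 + 22 + 10 + 6 + 13 = 92.
Total exposure: 7 + 5 + 2 + 7 + 3 + 4 + 7 = 35 weeks.
Posterior: α' = 26 + 92 = 118, β' = 2 + 35 = 37.
The posterior predictive for a window of length T is Negative Binomial with variance T·α'·(β'+T)/β'² = 9·118·46/1369 = 48852/1369.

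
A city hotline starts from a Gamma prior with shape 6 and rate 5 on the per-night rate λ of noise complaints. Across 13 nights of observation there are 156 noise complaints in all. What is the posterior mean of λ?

Total count 156 over total exposure 13 nights.
Posterior: α' = 6 + 156 = 162, β' = 5 + 13 = 18.
Posterior mean = α'/β' = 162/18 = 9.

9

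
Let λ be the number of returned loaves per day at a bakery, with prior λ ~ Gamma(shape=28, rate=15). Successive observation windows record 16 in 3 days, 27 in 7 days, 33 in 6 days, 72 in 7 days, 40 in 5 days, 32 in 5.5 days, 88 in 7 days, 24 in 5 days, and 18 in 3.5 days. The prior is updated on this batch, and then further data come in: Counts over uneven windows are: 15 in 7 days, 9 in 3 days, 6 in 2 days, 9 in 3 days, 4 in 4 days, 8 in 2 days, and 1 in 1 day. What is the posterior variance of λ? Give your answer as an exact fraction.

Total count: 16 + 27 + 33 + 72 + 40 + 32 + 88 + 24 + 18 = 350.
Total exposure: 3 + 7 + 6 + 7 + 5 + 5.5 + 7 + 5 + 3.5 = 49 days.
After the first batch: Gamma(28 + 350, 15 + 49) = Gamma(378, 64).
Total count: 15 + 9 + 6 + 9 + 4 + 8 + 1 = 52.
Total exposure: 7 + 3 + 2 + 3 + 4 + 2 + 1 = 22 days.
After the second batch: Gamma(378 + 52, 64 + 22) = Gamma(430, 86).
Posterior variance = α'/β'² = 430/7396 = 5/86.

5/86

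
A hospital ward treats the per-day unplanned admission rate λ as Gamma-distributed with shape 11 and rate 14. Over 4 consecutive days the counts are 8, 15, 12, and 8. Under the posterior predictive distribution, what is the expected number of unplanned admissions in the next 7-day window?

Total count: 8 + 15 + 12 + 8 = 43.
Total exposure: 4 days.
Posterior: α' = 11 + 43 = 54, β' = 14 + 4 = 18.
Predictive mean over a 7-day window = T·E[λ|data] = 7·54/18 = 21.

21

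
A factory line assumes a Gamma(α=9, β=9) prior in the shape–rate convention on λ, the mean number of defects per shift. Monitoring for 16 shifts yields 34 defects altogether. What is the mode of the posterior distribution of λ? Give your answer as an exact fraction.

42/25

Total count 34 over total exposure 16 shifts.
Gamma(α, β) with Poisson data over total exposure Σt gives posterior Gamma(α+Σx, β+Σt) = Gamma(43, 25).
Posterior mode = (α'−1)/β' = 42/25.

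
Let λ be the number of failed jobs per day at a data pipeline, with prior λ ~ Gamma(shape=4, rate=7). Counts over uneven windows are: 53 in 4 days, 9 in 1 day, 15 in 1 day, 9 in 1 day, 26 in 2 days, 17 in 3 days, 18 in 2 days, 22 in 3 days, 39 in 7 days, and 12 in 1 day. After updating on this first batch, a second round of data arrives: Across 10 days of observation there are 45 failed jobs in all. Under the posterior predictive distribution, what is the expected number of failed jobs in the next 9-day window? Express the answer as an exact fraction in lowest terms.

807/14

Total count: 53 + 9 + 15 + 9 + 26 + 17 + 18 + 22 + 39 + 12 = 220.
Total exposure: 4 + 1 + 1 + 1 + 2 + 3 + 2 + 3 + 7 + 1 = 25 days.
After the first batch: Gamma(4 + 220, 7 + 25) = Gamma(224, 32).
Total count 45 over total exposure 10 days.
After the second batch: Gamma(224 + 45, 32 + 10) = Gamma(269, 42).
Predictive mean over a 9-day window = T·E[λ|data] = 9·269/42 = 807/14.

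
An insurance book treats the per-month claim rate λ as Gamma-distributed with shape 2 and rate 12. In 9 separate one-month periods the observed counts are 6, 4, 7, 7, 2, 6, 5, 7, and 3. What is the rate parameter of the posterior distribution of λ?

Total count: 6 + 4 + 7 + 7 + 2 + 6 + 5 + 7 + 3 = 47.
Total exposure: 9 months.
Conjugate update: add total count to the shape and total exposure to the rate, giving Gamma(49, 21).

21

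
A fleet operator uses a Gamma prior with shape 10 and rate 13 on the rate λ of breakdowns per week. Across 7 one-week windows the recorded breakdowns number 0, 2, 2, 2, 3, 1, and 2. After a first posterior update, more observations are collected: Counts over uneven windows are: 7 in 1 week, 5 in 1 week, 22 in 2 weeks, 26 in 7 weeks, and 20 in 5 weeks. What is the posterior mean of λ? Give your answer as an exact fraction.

17/6

Total count: 0 + 2 + 2 + 2 + 3 + 1 + 2 = 12.
Total exposure: 7 weeks.
After the first batch: Gamma(10 + 12, 13 + 7) = Gamma(22, 20).
Total count: 7 + 5 + 22 + 26 + 20 = 80.
Total exposure: 1 + 1 + 2 + 7 + 5 = 16 weeks.
After the second batch: Gamma(22 + 80, 20 + 16) = Gamma(102, 36).
Posterior mean = α'/β' = 102/36 = 17/6.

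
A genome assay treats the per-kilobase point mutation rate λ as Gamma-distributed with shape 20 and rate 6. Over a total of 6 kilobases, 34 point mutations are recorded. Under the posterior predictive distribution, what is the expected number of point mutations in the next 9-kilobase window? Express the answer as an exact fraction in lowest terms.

81/2

Total count 34 over total exposure 6 kilobases.
Gamma(α, β) with Poisson data over total exposure Σt gives posterior Gamma(α+Σx, β+Σt) = Gamma(54, 12).
Predictive mean over a 9-kilobase window = T·E[λ|data] = 9·54/12 = 81/2.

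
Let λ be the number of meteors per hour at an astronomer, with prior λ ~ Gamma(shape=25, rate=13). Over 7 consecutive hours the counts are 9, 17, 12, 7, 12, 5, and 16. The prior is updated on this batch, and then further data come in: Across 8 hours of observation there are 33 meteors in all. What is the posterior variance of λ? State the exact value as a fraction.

Total count: 9 + 17 + 12 + 7 + 12 + 5 + 16 = 78.
Total exposure: 7 hours.
After the first batch: Gamma(25 + 78, 13 + 7) = Gamma(103, 20).
Total count 33 over total exposure 8 hours.
After the second batch: Gamma(103 + 33, 20 + 8) = Gamma(136, 28).
Posterior variance = α'/β'² = 136/784 = 17/98.

17/98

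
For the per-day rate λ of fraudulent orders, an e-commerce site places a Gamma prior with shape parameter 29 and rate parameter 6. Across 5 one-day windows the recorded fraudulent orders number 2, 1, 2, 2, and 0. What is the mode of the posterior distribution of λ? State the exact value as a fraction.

35/11

Total count: 2 + 1 + 2 + 2 + 0 = 7.
Total exposure: 5 days.
The Gamma prior is conjugate for the Poisson rate, so λ | data ~ Gamma(29+7, 6+5) = Gamma(36, 11).
Posterior mode = (α'−1)/β' = 35/11.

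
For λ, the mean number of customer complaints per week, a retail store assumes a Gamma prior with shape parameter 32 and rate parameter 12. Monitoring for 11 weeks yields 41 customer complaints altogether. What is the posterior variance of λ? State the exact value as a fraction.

Total count 41 over total exposure 11 weeks.
The Gamma prior is conjugate for the Poisson rate, so λ | data ~ Gamma(32+41, 12+11) = Gamma(73, 23).
Posterior variance = α'/β'² = 73/529.

73/529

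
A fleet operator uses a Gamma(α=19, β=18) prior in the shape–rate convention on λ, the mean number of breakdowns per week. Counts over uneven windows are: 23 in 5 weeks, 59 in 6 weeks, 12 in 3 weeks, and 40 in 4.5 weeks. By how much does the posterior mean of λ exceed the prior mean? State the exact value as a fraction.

Total count: 23 + 59 + 12 + 40 = 134.
Total exposure: 5 + 6 + 3 + 4.5 = 18.5 weeks.
By Gamma–Poisson conjugacy, the posterior is Gamma(α + Σx, β + Σt) = Gamma(19 + 134, 18 + 18.5) = Gamma(153, 73/2).
Posterior mean = 153/(73/2) = 306/73; prior mean = 19/18 = 19/18. Difference = 306/73 − 19/18 = 4121/1314.

4121/1314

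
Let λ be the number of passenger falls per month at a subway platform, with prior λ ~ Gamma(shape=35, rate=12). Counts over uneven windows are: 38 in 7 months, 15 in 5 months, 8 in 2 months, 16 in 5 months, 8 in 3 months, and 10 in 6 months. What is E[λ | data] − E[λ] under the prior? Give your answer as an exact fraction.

1/3

Total count: 38 + 15 + 8 + 16 + 8 + 10 = 95.
Total exposure: 7 + 5 + 2 + 5 + 3 + 6 = 28 months.
Posterior: α' = 35 + 95 = 130, β' = 12 + 28 = 40.
Posterior mean = 130/40 = 13/4; prior mean = 35/12 = 35/12. Difference = 13/4 − 35/12 = 1/3.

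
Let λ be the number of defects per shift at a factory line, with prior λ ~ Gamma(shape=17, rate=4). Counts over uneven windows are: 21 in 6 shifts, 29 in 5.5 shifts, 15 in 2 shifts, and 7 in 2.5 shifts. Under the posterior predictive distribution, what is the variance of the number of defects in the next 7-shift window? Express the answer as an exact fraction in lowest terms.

Total count: 21 + 29 + 15 + 7 = 72.
Total exposure: 6 + 5.5 + 2 + 2.5 = 16 shifts.
The Gamma prior is conjugate for the Poisson rate, so λ | data ~ Gamma(17+72, 4+16) = Gamma(89, 20).
The posterior predictive for a window of length T is Negative Binomial with variance T·α'·(β'+T)/β'² = 7·89·27/400 = 16821/400.

16821/400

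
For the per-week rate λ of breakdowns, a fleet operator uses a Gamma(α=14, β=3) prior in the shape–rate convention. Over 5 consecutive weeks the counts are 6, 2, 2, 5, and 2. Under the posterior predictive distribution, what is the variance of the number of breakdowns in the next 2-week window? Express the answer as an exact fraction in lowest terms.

155/16

Total count: 6 + 2 + 2 + 5 + 2 = 17.
Total exposure: 5 weeks.
Conjugate update: add total count to the shape and total exposure to the rate, giving Gamma(31, 8).
The posterior predictive for a window of length T is Negative Binomial with variance T·α'·(β'+T)/β'² = 2·31·10/64 = 155/16.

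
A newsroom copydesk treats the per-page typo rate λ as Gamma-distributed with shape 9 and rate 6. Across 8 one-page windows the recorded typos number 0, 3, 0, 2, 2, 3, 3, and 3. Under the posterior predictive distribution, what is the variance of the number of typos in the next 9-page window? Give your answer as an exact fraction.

Total count: 0 + 3 + 0 + 2 + 2 + 3 + 3 + 3 = 16.
Total exposure: 8 pages.
Posterior: α' = 9 + 16 = 25, β' = 6 + 8 = 14.
The posterior predictive for a window of length T is Negative Binomial with variance T·α'·(β'+T)/β'² = 9·25·23/196 = 5175/196.

5175/196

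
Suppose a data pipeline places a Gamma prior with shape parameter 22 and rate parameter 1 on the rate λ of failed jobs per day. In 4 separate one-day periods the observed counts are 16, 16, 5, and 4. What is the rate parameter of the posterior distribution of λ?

Total count: 16 + 16 + 5 + 4 = 41.
Total exposure: 4 days.
The Gamma prior is conjugate for the Poisson rate, so λ | data ~ Gamma(22+41, 1+4) = Gamma(63, 5).

5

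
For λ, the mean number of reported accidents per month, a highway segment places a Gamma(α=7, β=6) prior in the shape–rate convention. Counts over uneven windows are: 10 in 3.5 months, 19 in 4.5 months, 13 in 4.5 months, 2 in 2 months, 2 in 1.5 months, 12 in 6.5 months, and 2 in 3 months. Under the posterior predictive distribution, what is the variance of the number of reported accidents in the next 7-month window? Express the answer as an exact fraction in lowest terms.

Total count: 10 + 19 + 13 + 2 + 2 + 12 + 2 = 60.
Total exposure: 3.5 + 4.5 + 4.5 + 2 + 1.5 + 6.5 + 3 = 25.5 months.
The Gamma prior is conjugate for the Poisson rate, so λ | data ~ Gamma(7+60, 6+25.5) = Gamma(67, 63/2).
The posterior predictive for a window of length T is Negative Binomial with variance T·α'·(β'+T)/β'² = 7·67·(77/2)/(3969/4) = 1474/81.

1474/81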